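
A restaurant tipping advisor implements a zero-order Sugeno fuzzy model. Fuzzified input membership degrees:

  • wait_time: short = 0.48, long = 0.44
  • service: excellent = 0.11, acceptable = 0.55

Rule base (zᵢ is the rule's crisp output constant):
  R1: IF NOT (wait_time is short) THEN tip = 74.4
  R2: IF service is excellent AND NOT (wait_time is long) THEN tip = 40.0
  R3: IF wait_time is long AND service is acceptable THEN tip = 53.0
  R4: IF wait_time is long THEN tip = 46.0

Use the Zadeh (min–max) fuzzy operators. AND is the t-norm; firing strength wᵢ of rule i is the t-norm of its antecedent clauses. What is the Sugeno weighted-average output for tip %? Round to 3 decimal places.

57.383

R1 (z=74.4): ¬short=1−0.48=0.52 → w = 0.52
R2 (z=40.0): excellent=0.11, ¬long=1−0.44=0.56; AND[min(a, b)] → w = 0.11
R3 (z=53.0): long=0.44, acceptable=0.55; AND[min(a, b)] → w = 0.44
R4 (z=46.0): long=0.44 → w = 0.44
Weighted average = (0.52·74.4 + 0.11·40.0 + 0.44·53.0 + 0.44·46.0) / (0.52 + 0.11 + 0.44 + 0.44)
  = 86.6480 / 1.5100 = 57.383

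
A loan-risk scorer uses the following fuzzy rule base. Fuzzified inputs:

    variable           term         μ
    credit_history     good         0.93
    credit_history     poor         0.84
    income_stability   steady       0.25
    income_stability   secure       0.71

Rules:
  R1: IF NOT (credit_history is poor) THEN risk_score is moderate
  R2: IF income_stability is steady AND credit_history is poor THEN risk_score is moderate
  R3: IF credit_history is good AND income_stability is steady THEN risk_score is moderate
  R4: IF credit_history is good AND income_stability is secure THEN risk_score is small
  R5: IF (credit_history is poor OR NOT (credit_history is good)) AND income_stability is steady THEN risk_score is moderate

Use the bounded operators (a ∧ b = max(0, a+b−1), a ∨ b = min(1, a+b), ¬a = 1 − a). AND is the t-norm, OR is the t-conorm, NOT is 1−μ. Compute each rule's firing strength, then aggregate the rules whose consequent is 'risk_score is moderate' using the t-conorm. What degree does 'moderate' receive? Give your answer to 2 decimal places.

R1: ¬poor=1−0.84=0.16 → w = 0.16
R2: steady=0.25, poor=0.84; AND[max(0, a+b−1)] → w = 0.09
R3: good=0.93, steady=0.25; AND[max(0, a+b−1)] → w = 0.18
R4: good=0.93, secure=0.71; AND[max(0, a+b−1)] → w = 0.64
R5: (poor=0.84 OR ¬good=1−0.93=0.07) = 0.91; AND[max(0, a+b−1)] with steady=0.25 → w = 0.16
Rules with consequent 'moderate': {R1, R2, R3, R5} → strengths 0.16, 0.09, 0.18, 0.16
Aggregate via t-conorm [min(1, a+b)]: 0.59

0.59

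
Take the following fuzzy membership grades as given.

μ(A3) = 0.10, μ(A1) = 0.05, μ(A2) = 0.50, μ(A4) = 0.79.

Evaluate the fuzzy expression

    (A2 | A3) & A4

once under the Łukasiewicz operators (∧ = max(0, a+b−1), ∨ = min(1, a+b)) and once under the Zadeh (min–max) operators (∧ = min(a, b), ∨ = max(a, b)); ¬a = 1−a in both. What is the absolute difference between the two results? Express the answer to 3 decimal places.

Under Łukasiewicz:
  A2 | A3 = min(1, a+b) on (0.50, 0.10) = 0.60
  (A2 | A3) & A4 = max(0, a+b−1) on (0.60, 0.79) = 0.39
  → value = 0.3900
Under Zadeh (min–max):
  A2 | A3 = max(a, b) on (0.50, 0.10) = 0.50
  (A2 | A3) & A4 = min(a, b) on (0.50, 0.79) = 0.50
  → value = 0.5000
|0.3900 − 0.5000| = 0.110

0.110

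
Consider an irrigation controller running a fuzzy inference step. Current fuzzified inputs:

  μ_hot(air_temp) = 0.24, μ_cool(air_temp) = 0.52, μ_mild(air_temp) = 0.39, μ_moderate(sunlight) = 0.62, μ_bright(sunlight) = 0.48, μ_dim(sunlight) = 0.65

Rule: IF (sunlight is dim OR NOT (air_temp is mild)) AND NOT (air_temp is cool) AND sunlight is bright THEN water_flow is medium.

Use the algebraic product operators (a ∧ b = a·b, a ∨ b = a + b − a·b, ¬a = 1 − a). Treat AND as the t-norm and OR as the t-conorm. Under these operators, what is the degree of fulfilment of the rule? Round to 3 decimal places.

0.199

firing strength: (dim=0.65 OR ¬mild=1−0.39=0.61) = 0.8635; AND[a·b] with ¬cool=1−0.52=0.48, bright=0.48 → w = 0.1990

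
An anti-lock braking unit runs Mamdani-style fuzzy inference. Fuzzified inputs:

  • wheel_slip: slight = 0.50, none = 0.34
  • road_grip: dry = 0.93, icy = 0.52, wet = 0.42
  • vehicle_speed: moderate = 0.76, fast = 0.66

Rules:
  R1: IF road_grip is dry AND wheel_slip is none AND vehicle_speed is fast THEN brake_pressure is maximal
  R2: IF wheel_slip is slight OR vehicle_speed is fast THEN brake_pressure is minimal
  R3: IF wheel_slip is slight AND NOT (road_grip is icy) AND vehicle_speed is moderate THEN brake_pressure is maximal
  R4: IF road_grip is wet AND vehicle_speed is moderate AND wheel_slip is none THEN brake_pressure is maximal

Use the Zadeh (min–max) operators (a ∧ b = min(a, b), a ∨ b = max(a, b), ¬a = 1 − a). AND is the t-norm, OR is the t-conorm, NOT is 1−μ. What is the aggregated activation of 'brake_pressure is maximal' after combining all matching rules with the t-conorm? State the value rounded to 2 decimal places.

0.48

R1: dry=0.93, none=0.34, fast=0.66; AND[min(a, b)] → w = 0.34
R2: slight=0.50, fast=0.66; OR[max(a, b)] → w = 0.66
R3: slight=0.50, ¬icy=1−0.52=0.48, moderate=0.76; AND[min(a, b)] → w = 0.48
R4: wet=0.42, moderate=0.76, none=0.34; AND[min(a, b)] → w = 0.34
Rules with consequent 'maximal': {R1, R3, R4} → strengths 0.34, 0.48, 0.34
Aggregate via t-conorm [max(a, b)]: 0.48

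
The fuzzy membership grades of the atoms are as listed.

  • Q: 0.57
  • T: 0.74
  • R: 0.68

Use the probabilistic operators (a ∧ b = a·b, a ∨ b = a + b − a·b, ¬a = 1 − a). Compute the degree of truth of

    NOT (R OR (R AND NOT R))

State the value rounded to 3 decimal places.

0.250

NOT R = 1 − 0.6800 = 0.3200
R AND NOT R = a·b on (0.6800, 0.3200) = 0.2176
R OR (R AND NOT R) = a + b − a·b on (0.6800, 0.2176) = 0.7496
NOT (R OR (R AND NOT R)) = 1 − 0.7496 = 0.2504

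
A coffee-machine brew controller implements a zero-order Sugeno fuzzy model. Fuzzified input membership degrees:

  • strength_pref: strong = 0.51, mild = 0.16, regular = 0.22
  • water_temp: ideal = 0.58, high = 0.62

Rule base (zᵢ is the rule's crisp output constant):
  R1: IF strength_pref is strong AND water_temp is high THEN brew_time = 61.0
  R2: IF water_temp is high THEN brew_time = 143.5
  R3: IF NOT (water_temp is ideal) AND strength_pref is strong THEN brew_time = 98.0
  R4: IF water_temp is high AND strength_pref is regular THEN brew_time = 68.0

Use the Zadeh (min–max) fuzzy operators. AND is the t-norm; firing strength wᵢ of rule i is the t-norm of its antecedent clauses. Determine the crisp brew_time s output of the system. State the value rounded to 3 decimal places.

R1 (z=61.0): strong=0.51, high=0.62; AND[min(a, b)] → w = 0.51
R2 (z=143.5): high=0.62 → w = 0.62
R3 (z=98.0): ¬ideal=1−0.58=0.42, strong=0.51; AND[min(a, b)] → w = 0.42
R4 (z=68.0): high=0.62, regular=0.22; AND[min(a, b)] → w = 0.22
Weighted average = (0.51·61.0 + 0.62·143.5 + 0.42·98.0 + 0.22·68.0) / (0.51 + 0.62 + 0.42 + 0.22)
  = 176.2000 / 1.7700 = 99.548

99.548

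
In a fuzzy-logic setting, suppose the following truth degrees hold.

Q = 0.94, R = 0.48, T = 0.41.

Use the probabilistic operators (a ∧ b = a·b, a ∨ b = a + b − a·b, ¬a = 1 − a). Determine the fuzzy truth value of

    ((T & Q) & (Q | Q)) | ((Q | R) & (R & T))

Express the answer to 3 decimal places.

T & Q = a·b on (0.4100, 0.9400) = 0.3854
Q | Q = a + b − a·b on (0.9400, 0.9400) = 0.9964
(T & Q) & (Q | Q) = a·b on (0.3854, 0.9964) = 0.3840
Q | R = a + b − a·b on (0.9400, 0.4800) = 0.9688
R & T = a·b on (0.4800, 0.4100) = 0.1968
(Q | R) & (R & T) = a·b on (0.9688, 0.1968) = 0.1907
((T & Q) & (Q | Q)) | ((Q | R) & (R & T)) = a + b − a·b on (0.3840, 0.1907) = 0.5015

0.501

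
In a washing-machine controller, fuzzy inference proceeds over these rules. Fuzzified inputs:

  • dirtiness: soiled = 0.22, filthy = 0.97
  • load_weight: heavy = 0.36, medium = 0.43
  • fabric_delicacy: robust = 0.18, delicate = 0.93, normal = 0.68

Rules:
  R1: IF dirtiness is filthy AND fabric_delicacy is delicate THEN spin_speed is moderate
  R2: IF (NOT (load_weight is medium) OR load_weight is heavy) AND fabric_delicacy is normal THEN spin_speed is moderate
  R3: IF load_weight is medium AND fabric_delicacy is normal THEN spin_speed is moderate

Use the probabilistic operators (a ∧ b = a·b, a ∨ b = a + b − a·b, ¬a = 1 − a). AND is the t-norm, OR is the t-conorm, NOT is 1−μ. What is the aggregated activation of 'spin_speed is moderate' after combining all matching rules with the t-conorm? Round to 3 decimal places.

0.965

R1: filthy=0.97, delicate=0.93; AND[a·b] → w = 0.9021
R2: (¬medium=1−0.43=0.57 OR heavy=0.36) = 0.7248; AND[a·b] with normal=0.68 → w = 0.4929
R3: medium=0.43, normal=0.68; AND[a·b] → w = 0.2924
Rules with consequent 'moderate': {R1, R2, R3} → strengths 0.9021, 0.4929, 0.2924
Aggregate via t-conorm [a + b − a·b]: 0.9649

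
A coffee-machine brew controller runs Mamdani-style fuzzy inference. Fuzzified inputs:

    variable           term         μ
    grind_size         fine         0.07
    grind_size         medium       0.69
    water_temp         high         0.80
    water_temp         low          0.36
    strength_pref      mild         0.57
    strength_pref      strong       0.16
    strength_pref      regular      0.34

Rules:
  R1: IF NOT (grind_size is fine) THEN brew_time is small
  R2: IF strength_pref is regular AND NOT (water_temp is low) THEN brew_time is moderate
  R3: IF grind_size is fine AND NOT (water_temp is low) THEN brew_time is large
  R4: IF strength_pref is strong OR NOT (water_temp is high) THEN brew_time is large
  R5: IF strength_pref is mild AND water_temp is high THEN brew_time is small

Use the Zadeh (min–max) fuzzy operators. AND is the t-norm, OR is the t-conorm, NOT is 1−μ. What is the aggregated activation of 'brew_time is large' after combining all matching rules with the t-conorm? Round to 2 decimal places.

R1: ¬fine=1−0.07=0.93 → w = 0.93
R2: regular=0.34, ¬low=1−0.36=0.64; AND[min(a, b)] → w = 0.34
R3: fine=0.07, ¬low=1−0.36=0.64; AND[min(a, b)] → w = 0.07
R4: strong=0.16, ¬high=1−0.80=0.20; OR[max(a, b)] → w = 0.20
R5: mild=0.57, high=0.80; AND[min(a, b)] → w = 0.57
Rules with consequent 'large': {R3, R4} → strengths 0.07, 0.20
Aggregate via t-conorm [max(a, b)]: 0.20

0.20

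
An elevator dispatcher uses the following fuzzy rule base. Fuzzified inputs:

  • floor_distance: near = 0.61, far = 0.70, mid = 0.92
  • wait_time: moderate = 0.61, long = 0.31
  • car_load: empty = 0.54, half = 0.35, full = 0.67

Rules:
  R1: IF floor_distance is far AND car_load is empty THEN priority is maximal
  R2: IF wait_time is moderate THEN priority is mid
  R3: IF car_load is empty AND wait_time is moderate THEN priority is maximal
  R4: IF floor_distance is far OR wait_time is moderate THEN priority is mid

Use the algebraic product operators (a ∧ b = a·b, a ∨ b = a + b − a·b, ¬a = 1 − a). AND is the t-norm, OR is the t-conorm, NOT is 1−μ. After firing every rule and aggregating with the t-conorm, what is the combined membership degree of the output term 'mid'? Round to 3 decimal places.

0.954

R1: far=0.70, empty=0.54; AND[a·b] → w = 0.3780
R2: moderate=0.61 → w = 0.6100
R3: empty=0.54, moderate=0.61; AND[a·b] → w = 0.3294
R4: far=0.70, moderate=0.61; OR[a + b − a·b] → w = 0.8830
Rules with consequent 'mid': {R2, R4} → strengths 0.6100, 0.8830
Aggregate via t-conorm [a + b − a·b]: 0.9544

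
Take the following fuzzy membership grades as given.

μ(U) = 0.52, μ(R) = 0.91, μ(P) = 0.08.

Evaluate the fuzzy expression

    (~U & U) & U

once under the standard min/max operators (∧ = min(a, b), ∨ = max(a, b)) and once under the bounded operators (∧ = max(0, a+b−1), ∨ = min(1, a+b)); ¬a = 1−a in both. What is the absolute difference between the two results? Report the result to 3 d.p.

0.480

Under standard min/max:
  ~U = 1 − 0.52 = 0.48
  ~U & U = min(a, b) on (0.48, 0.52) = 0.48
  (~U & U) & U = min(a, b) on (0.48, 0.52) = 0.48
  → value = 0.4800
Under bounded:
  ~U = 1 − 0.52 = 0.48
  ~U & U = max(0, a+b−1) on (0.48, 0.52) = 0.00
  (~U & U) & U = max(0, a+b−1) on (0.00, 0.52) = 0.00
  → value = 0.0000
|0.4800 − 0.0000| = 0.480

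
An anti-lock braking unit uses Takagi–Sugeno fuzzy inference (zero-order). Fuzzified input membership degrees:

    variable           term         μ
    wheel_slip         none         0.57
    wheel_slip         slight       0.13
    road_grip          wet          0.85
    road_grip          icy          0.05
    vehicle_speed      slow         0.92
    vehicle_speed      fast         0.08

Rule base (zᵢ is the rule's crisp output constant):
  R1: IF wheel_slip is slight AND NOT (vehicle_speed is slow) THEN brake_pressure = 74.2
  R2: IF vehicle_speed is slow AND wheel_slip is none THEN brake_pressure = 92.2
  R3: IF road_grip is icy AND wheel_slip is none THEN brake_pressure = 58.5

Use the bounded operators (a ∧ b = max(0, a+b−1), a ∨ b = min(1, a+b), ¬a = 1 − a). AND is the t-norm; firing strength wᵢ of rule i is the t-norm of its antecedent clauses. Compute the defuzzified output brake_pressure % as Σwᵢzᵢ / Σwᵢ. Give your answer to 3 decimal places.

92.200

R1 (z=74.2): slight=0.13, ¬slow=1−0.92=0.08; AND[max(0, a+b−1)] → w = 0.00
R2 (z=92.2): slow=0.92, none=0.57; AND[max(0, a+b−1)] → w = 0.49
R3 (z=58.5): icy=0.05, none=0.57; AND[max(0, a+b−1)] → w = 0.00
Weighted average = (0.00·74.2 + 0.49·92.2 + 0.00·58.5) / (0.00 + 0.49 + 0.00)
  = 45.1780 / 0.4900 = 92.200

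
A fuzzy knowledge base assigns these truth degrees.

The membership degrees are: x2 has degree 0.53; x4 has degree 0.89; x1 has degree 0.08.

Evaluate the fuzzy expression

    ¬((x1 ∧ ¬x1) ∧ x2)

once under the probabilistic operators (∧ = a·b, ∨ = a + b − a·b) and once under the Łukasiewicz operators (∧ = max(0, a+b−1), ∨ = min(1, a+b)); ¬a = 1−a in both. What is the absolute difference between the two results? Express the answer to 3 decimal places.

0.039

Under probabilistic:
  ¬x1 = 1 − 0.0800 = 0.9200
  x1 ∧ ¬x1 = a·b on (0.0800, 0.9200) = 0.0736
  (x1 ∧ ¬x1) ∧ x2 = a·b on (0.0736, 0.5300) = 0.0390
  ¬((x1 ∧ ¬x1) ∧ x2) = 1 − 0.0390 = 0.9610
  → value = 0.9610
Under Łukasiewicz:
  ¬x1 = 1 − 0.08 = 0.92
  x1 ∧ ¬x1 = max(0, a+b−1) on (0.08, 0.92) = 0.00
  (x1 ∧ ¬x1) ∧ x2 = max(0, a+b−1) on (0.00, 0.53) = 0.00
  ¬((x1 ∧ ¬x1) ∧ x2) = 1 − 0.00 = 1.00
  → value = 1.0000
|0.9610 − 1.0000| = 0.039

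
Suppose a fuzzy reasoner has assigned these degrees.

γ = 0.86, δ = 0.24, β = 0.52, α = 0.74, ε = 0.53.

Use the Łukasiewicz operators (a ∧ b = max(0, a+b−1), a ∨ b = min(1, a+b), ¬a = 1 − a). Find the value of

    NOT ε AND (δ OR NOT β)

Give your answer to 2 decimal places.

0.19

NOT ε = 1 − 0.53 = 0.47
NOT β = 1 − 0.52 = 0.48
δ OR NOT β = min(1, a+b) on (0.24, 0.48) = 0.72
NOT ε AND (δ OR NOT β) = max(0, a+b−1) on (0.47, 0.72) = 0.19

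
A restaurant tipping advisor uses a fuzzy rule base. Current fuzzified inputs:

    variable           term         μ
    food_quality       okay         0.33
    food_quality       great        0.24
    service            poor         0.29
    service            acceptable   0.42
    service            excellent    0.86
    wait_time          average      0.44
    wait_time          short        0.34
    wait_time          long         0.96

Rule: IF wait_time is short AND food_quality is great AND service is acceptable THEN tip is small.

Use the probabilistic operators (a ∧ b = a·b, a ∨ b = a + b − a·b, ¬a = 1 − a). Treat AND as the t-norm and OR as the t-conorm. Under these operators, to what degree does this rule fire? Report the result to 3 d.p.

0.034

firing strength: short=0.34, great=0.24, acceptable=0.42; AND[a·b] → w = 0.0343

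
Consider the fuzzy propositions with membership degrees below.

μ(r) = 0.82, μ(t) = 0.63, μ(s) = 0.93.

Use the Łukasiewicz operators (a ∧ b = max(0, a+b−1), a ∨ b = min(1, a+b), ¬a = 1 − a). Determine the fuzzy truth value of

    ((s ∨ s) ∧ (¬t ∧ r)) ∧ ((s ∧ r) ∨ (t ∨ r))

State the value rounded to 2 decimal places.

0.19

s ∨ s = min(1, a+b) on (0.93, 0.93) = 1.00
¬t = 1 − 0.63 = 0.37
¬t ∧ r = max(0, a+b−1) on (0.37, 0.82) = 0.19
(s ∨ s) ∧ (¬t ∧ r) = max(0, a+b−1) on (1.00, 0.19) = 0.19
s ∧ r = max(0, a+b−1) on (0.93, 0.82) = 0.75
t ∨ r = min(1, a+b) on (0.63, 0.82) = 1.00
(s ∧ r) ∨ (t ∨ r) = min(1, a+b) on (0.75, 1.00) = 1.00
((s ∨ s) ∧ (¬t ∧ r)) ∧ ((s ∧ r) ∨ (t ∨ r)) = max(0, a+b−1) on (0.19, 1.00) = 0.19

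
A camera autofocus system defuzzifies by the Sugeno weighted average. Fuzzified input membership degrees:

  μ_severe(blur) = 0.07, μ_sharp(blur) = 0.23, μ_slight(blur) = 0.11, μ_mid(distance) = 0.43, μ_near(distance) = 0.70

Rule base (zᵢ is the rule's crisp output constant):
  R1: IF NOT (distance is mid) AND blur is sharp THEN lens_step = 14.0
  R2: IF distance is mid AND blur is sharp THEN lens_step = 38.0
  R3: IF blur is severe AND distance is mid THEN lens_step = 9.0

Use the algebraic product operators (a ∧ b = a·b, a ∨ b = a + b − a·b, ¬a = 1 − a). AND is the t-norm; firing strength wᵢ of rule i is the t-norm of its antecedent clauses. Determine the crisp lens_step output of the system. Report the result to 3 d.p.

22.547

R1 (z=14.0): ¬mid=1−0.43=0.57, sharp=0.23; AND[a·b] → w = 0.1311
R2 (z=38.0): mid=0.43, sharp=0.23; AND[a·b] → w = 0.0989
R3 (z=9.0): severe=0.07, mid=0.43; AND[a·b] → w = 0.0301
Weighted average = (0.1311·14.0 + 0.0989·38.0 + 0.0301·9.0) / (0.1311 + 0.0989 + 0.0301)
  = 5.8645 / 0.2601 = 22.547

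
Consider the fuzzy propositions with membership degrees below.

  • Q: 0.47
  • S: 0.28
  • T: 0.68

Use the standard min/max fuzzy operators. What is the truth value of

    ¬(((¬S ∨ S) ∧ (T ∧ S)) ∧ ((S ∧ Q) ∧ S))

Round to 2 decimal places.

0.72

¬S = 1 − 0.28 = 0.72
¬S ∨ S = max(a, b) on (0.72, 0.28) = 0.72
T ∧ S = min(a, b) on (0.68, 0.28) = 0.28
(¬S ∨ S) ∧ (T ∧ S) = min(a, b) on (0.72, 0.28) = 0.28
S ∧ Q = min(a, b) on (0.28, 0.47) = 0.28
(S ∧ Q) ∧ S = min(a, b) on (0.28, 0.28) = 0.28
((¬S ∨ S) ∧ (T ∧ S)) ∧ ((S ∧ Q) ∧ S) = min(a, b) on (0.28, 0.28) = 0.28
¬(((¬S ∨ S) ∧ (T ∧ S)) ∧ ((S ∧ Q) ∧ S)) = 1 − 0.28 = 0.72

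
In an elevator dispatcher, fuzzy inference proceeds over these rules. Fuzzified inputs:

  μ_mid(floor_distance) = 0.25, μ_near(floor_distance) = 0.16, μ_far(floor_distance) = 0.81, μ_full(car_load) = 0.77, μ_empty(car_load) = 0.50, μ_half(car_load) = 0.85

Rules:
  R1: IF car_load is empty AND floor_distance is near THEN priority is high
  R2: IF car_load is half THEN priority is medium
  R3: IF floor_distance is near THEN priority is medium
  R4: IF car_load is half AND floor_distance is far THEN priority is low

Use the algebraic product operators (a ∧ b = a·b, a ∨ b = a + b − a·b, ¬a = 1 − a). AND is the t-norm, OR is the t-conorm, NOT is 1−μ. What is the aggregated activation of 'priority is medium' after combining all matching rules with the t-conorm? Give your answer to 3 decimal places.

R1: empty=0.50, near=0.16; AND[a·b] → w = 0.0800
R2: half=0.85 → w = 0.8500
R3: near=0.16 → w = 0.1600
R4: half=0.85, far=0.81; AND[a·b] → w = 0.6885
Rules with consequent 'medium': {R2, R3} → strengths 0.8500, 0.1600
Aggregate via t-conorm [a + b − a·b]: 0.8740

0.874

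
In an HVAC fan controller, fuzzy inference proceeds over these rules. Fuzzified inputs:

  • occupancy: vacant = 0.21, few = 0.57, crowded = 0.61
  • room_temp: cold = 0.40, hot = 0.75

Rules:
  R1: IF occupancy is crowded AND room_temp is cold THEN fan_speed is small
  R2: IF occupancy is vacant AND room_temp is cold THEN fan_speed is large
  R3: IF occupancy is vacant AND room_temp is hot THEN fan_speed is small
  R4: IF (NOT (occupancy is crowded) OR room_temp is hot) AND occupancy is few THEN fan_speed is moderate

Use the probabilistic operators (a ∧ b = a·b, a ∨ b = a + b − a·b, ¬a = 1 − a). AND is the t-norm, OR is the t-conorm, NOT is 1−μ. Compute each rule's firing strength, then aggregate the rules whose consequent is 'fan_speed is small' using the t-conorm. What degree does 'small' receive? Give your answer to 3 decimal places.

0.363

R1: crowded=0.61, cold=0.40; AND[a·b] → w = 0.2440
R2: vacant=0.21, cold=0.40; AND[a·b] → w = 0.0840
R3: vacant=0.21, hot=0.75; AND[a·b] → w = 0.1575
R4: (¬crowded=1−0.61=0.39 OR hot=0.75) = 0.8475; AND[a·b] with few=0.57 → w = 0.4831
Rules with consequent 'small': {R1, R3} → strengths 0.2440, 0.1575
Aggregate via t-conorm [a + b − a·b]: 0.3631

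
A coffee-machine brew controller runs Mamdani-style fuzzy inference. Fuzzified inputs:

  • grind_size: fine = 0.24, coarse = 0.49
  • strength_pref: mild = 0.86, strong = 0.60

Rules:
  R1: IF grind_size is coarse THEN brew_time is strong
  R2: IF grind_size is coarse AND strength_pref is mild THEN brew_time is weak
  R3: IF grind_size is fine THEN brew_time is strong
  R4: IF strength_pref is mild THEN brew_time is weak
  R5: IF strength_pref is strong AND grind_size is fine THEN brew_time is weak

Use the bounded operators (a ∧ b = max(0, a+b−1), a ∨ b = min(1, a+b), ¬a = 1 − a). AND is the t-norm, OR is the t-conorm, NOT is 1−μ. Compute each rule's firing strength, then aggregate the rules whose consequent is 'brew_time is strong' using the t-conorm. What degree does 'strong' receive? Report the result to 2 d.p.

0.73

R1: coarse=0.49 → w = 0.49
R2: coarse=0.49, mild=0.86; AND[max(0, a+b−1)] → w = 0.35
R3: fine=0.24 → w = 0.24
R4: mild=0.86 → w = 0.86
R5: strong=0.60, fine=0.24; AND[max(0, a+b−1)] → w = 0.00
Rules with consequent 'strong': {R1, R3} → strengths 0.49, 0.24
Aggregate via t-conorm [min(1, a+b)]: 0.73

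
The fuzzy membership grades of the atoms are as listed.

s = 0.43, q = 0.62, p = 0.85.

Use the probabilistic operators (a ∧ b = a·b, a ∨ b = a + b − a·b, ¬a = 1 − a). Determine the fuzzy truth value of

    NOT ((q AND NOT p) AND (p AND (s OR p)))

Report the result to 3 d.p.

NOT p = 1 − 0.8500 = 0.1500
q AND NOT p = a·b on (0.6200, 0.1500) = 0.0930
s OR p = a + b − a·b on (0.4300, 0.8500) = 0.9145
p AND (s OR p) = a·b on (0.8500, 0.9145) = 0.7773
(q AND NOT p) AND (p AND (s OR p)) = a·b on (0.0930, 0.7773) = 0.0723
NOT ((q AND NOT p) AND (p AND (s OR p))) = 1 − 0.0723 = 0.9277

0.928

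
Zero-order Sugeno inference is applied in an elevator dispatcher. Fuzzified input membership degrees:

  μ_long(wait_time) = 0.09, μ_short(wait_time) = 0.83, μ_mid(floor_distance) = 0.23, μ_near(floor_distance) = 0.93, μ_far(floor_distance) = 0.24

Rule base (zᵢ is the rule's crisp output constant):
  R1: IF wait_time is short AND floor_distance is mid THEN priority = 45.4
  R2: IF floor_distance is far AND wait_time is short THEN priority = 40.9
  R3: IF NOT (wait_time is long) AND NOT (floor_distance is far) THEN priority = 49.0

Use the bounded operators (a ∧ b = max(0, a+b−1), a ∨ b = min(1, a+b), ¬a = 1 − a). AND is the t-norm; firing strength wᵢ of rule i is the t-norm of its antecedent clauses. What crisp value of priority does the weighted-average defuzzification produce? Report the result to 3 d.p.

48.021

R1 (z=45.4): short=0.83, mid=0.23; AND[max(0, a+b−1)] → w = 0.06
R2 (z=40.9): far=0.24, short=0.83; AND[max(0, a+b−1)] → w = 0.07
R3 (z=49.0): ¬long=1−0.09=0.91, ¬far=1−0.24=0.76; AND[max(0, a+b−1)] → w = 0.67
Weighted average = (0.06·45.4 + 0.07·40.9 + 0.67·49.0) / (0.06 + 0.07 + 0.67)
  = 38.4170 / 0.8000 = 48.021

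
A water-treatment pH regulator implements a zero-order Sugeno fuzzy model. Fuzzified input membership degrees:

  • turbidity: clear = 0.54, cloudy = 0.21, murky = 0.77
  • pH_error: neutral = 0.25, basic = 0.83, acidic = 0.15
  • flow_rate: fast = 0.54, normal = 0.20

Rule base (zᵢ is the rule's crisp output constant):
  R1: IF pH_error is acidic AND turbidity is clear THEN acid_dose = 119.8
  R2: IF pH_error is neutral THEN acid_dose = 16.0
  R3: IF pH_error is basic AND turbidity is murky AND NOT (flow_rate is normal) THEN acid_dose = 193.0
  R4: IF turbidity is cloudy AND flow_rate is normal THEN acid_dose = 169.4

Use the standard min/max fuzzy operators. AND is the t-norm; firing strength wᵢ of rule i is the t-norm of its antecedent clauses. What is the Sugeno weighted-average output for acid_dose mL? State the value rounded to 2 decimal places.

R1 (z=119.8): acidic=0.15, clear=0.54; AND[min(a, b)] → w = 0.15
R2 (z=16.0): neutral=0.25 → w = 0.25
R3 (z=193.0): basic=0.83, murky=0.77, ¬normal=1−0.20=0.80; AND[min(a, b)] → w = 0.77
R4 (z=169.4): cloudy=0.21, normal=0.20; AND[min(a, b)] → w = 0.20
Weighted average = (0.15·119.8 + 0.25·16.0 + 0.77·193.0 + 0.20·169.4) / (0.15 + 0.25 + 0.77 + 0.20)
  = 204.4600 / 1.3700 = 149.24

149.24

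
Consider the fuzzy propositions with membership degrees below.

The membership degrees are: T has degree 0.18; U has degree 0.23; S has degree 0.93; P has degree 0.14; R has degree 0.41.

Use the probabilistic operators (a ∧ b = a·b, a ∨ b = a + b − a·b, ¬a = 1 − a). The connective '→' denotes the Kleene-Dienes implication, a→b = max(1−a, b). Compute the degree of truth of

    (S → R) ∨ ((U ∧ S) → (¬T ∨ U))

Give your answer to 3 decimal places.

0.918

S → R  [Kleene-Dienes: max(1−a, b)] with a=0.9300, b=0.4100 → 0.4100
U ∧ S = a·b on (0.2300, 0.9300) = 0.2139
¬T = 1 − 0.1800 = 0.8200
¬T ∨ U = a + b − a·b on (0.8200, 0.2300) = 0.8614
(U ∧ S) → (¬T ∨ U)  [Kleene-Dienes: max(1−a, b)] with a=0.2139, b=0.8614 → 0.8614
(S → R) ∨ ((U ∧ S) → (¬T ∨ U)) = a + b − a·b on (0.4100, 0.8614) = 0.9182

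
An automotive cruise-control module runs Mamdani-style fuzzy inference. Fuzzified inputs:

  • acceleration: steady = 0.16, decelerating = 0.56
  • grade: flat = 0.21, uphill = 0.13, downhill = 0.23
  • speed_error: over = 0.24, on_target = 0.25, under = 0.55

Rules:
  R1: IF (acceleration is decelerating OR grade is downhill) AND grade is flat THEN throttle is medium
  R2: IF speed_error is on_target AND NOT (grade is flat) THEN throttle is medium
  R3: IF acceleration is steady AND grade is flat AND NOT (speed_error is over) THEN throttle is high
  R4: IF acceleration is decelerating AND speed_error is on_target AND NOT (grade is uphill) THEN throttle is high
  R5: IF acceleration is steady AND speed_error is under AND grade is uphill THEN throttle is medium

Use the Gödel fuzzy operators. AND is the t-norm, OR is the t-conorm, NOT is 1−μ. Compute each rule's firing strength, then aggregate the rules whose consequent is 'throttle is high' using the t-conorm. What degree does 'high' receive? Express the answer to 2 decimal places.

0.25

R1: (decelerating=0.56 OR downhill=0.23) = 0.56; AND[min(a, b)] with flat=0.21 → w = 0.21
R2: on_target=0.25, ¬flat=1−0.21=0.79; AND[min(a, b)] → w = 0.25
R3: steady=0.16, flat=0.21, ¬over=1−0.24=0.76; AND[min(a, b)] → w = 0.16
R4: decelerating=0.56, on_target=0.25, ¬uphill=1−0.13=0.87; AND[min(a, b)] → w = 0.25
R5: steady=0.16, under=0.55, uphill=0.13; AND[min(a, b)] → w = 0.13
Rules with consequent 'high': {R3, R4} → strengths 0.16, 0.25
Aggregate via t-conorm [max(a, b)]: 0.25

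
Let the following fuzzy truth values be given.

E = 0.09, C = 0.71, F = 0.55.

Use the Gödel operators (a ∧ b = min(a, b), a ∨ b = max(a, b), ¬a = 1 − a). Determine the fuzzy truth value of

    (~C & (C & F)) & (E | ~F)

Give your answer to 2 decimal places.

0.29

~C = 1 − 0.71 = 0.29
C & F = min(a, b) on (0.71, 0.55) = 0.55
~C & (C & F) = min(a, b) on (0.29, 0.55) = 0.29
~F = 1 − 0.55 = 0.45
E | ~F = max(a, b) on (0.09, 0.45) = 0.45
(~C & (C & F)) & (E | ~F) = min(a, b) on (0.29, 0.45) = 0.29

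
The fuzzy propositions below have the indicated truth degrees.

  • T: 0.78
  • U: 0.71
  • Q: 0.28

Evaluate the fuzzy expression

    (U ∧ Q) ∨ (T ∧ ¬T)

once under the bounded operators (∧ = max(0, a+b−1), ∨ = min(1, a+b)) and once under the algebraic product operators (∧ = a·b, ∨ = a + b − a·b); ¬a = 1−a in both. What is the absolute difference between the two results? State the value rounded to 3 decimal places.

0.336

Under bounded:
  U ∧ Q = max(0, a+b−1) on (0.71, 0.28) = 0.00
  ¬T = 1 − 0.78 = 0.22
  T ∧ ¬T = max(0, a+b−1) on (0.78, 0.22) = 0.00
  (U ∧ Q) ∨ (T ∧ ¬T) = min(1, a+b) on (0.00, 0.00) = 0.00
  → value = 0.0000
Under algebraic product:
  U ∧ Q = a·b on (0.7100, 0.2800) = 0.1988
  ¬T = 1 − 0.7800 = 0.2200
  T ∧ ¬T = a·b on (0.7800, 0.2200) = 0.1716
  (U ∧ Q) ∨ (T ∧ ¬T) = a + b − a·b on (0.1988, 0.1716) = 0.3363
  → value = 0.3363
|0.0000 − 0.3363| = 0.336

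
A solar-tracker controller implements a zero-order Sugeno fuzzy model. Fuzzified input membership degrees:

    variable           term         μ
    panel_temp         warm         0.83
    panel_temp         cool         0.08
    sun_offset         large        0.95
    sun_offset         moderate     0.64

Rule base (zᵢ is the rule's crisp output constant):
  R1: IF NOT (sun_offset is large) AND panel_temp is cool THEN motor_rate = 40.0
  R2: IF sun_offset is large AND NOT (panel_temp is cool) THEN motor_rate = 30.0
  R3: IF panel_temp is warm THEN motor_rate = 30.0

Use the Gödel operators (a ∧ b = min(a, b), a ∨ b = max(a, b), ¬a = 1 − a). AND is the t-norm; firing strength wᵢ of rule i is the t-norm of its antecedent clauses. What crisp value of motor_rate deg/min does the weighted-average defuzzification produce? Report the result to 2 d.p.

R1 (z=40.0): ¬large=1−0.95=0.05, cool=0.08; AND[min(a, b)] → w = 0.05
R2 (z=30.0): large=0.95, ¬cool=1−0.08=0.92; AND[min(a, b)] → w = 0.92
R3 (z=30.0): warm=0.83 → w = 0.83
Weighted average = (0.05·40.0 + 0.92·30.0 + 0.83·30.0) / (0.05 + 0.92 + 0.83)
  = 54.5000 / 1.8000 = 30.28

30.28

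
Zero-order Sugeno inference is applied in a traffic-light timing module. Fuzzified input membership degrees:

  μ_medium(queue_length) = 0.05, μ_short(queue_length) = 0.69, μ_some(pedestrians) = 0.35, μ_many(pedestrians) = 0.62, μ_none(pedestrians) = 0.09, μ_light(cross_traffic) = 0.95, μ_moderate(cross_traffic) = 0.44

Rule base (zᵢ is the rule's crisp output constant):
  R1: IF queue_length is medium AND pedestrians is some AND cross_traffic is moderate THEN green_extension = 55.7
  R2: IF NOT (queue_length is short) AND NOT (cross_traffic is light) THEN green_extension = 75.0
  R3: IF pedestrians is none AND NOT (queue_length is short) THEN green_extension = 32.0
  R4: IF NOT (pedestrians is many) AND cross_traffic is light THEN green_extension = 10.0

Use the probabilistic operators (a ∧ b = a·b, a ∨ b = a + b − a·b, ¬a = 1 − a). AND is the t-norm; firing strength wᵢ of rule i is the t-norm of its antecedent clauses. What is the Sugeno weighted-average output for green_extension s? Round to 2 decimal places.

R1 (z=55.7): medium=0.05, some=0.35, moderate=0.44; AND[a·b] → w = 0.0077
R2 (z=75.0): ¬short=1−0.69=0.31, ¬light=1−0.95=0.05; AND[a·b] → w = 0.0155
R3 (z=32.0): none=0.09, ¬short=1−0.69=0.31; AND[a·b] → w = 0.0279
R4 (z=10.0): ¬many=1−0.62=0.38, light=0.95; AND[a·b] → w = 0.3610
Weighted average = (0.0077·55.7 + 0.0155·75.0 + 0.0279·32.0 + 0.3610·10.0) / (0.0077 + 0.0155 + 0.0279 + 0.3610)
  = 6.0942 / 0.4121 = 14.79

14.79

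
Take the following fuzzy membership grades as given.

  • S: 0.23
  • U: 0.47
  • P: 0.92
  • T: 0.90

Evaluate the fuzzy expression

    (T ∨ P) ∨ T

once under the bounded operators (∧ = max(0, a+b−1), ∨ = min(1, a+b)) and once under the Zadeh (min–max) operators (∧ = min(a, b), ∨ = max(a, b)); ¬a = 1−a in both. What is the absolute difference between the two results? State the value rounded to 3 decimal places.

Under bounded:
  T ∨ P = min(1, a+b) on (0.90, 0.92) = 1.00
  (T ∨ P) ∨ T = min(1, a+b) on (1.00, 0.90) = 1.00
  → value = 1.0000
Under Zadeh (min–max):
  T ∨ P = max(a, b) on (0.90, 0.92) = 0.92
  (T ∨ P) ∨ T = max(a, b) on (0.92, 0.90) = 0.92
  → value = 0.9200
|1.0000 − 0.9200| = 0.080

0.080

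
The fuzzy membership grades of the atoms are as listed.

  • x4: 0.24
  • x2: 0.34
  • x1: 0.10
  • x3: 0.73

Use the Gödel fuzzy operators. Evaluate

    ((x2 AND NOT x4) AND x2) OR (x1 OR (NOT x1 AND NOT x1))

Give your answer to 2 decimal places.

NOT x4 = 1 − 0.24 = 0.76
x2 AND NOT x4 = min(a, b) on (0.34, 0.76) = 0.34
(x2 AND NOT x4) AND x2 = min(a, b) on (0.34, 0.34) = 0.34
NOT x1 = 1 − 0.10 = 0.90
NOT x1 = 1 − 0.10 = 0.90
NOT x1 AND NOT x1 = min(a, b) on (0.90, 0.90) = 0.90
x1 OR (NOT x1 AND NOT x1) = max(a, b) on (0.10, 0.90) = 0.90
((x2 AND NOT x4) AND x2) OR (x1 OR (NOT x1 AND NOT x1)) = max(a, b) on (0.34, 0.90) = 0.90

0.90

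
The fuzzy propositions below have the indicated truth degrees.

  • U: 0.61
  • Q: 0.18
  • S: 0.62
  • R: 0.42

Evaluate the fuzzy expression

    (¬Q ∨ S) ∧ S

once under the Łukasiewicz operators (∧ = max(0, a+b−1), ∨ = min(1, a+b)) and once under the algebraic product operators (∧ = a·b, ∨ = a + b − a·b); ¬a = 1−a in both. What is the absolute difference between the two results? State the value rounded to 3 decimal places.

0.042

Under Łukasiewicz:
  ¬Q = 1 − 0.18 = 0.82
  ¬Q ∨ S = min(1, a+b) on (0.82, 0.62) = 1.00
  (¬Q ∨ S) ∧ S = max(0, a+b−1) on (1.00, 0.62) = 0.62
  → value = 0.6200
Under algebraic product:
  ¬Q = 1 − 0.1800 = 0.8200
  ¬Q ∨ S = a + b − a·b on (0.8200, 0.6200) = 0.9316
  (¬Q ∨ S) ∧ S = a·b on (0.9316, 0.6200) = 0.5776
  → value = 0.5776
|0.6200 − 0.5776| = 0.042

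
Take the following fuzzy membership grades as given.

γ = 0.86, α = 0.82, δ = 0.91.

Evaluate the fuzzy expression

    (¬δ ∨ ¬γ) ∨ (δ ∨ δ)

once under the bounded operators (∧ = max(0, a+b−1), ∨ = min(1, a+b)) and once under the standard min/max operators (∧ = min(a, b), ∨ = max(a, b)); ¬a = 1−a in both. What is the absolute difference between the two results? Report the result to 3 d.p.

Under bounded:
  ¬δ = 1 − 0.91 = 0.09
  ¬γ = 1 − 0.86 = 0.14
  ¬δ ∨ ¬γ = min(1, a+b) on (0.09, 0.14) = 0.23
  δ ∨ δ = min(1, a+b) on (0.91, 0.91) = 1.00
  (¬δ ∨ ¬γ) ∨ (δ ∨ δ) = min(1, a+b) on (0.23, 1.00) = 1.00
  → value = 1.0000
Under standard min/max:
  ¬δ = 1 − 0.91 = 0.09
  ¬γ = 1 − 0.86 = 0.14
  ¬δ ∨ ¬γ = max(a, b) on (0.09, 0.14) = 0.14
  δ ∨ δ = max(a, b) on (0.91, 0.91) = 0.91
  (¬δ ∨ ¬γ) ∨ (δ ∨ δ) = max(a, b) on (0.14, 0.91) = 0.91
  → value = 0.9100
|1.0000 − 0.9100| = 0.090

0.090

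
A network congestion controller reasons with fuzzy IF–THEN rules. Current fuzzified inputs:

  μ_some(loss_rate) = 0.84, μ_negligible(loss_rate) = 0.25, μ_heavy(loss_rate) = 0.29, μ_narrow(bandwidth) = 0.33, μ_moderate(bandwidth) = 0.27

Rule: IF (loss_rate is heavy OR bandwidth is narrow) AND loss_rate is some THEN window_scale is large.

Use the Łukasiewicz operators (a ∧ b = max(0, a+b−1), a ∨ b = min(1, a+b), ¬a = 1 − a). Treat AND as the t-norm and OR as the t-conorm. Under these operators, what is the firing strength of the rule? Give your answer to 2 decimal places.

firing strength: (heavy=0.29 OR narrow=0.33) = 0.62; AND[max(0, a+b−1)] with some=0.84 → w = 0.46

0.46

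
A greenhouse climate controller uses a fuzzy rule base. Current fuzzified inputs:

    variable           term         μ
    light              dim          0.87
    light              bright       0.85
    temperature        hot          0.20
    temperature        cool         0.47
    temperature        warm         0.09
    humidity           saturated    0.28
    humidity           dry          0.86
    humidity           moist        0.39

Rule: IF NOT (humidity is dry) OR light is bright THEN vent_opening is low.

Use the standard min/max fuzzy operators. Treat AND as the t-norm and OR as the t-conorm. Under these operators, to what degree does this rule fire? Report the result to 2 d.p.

0.85

firing strength: ¬dry=1−0.86=0.14, bright=0.85; OR[max(a, b)] → w = 0.85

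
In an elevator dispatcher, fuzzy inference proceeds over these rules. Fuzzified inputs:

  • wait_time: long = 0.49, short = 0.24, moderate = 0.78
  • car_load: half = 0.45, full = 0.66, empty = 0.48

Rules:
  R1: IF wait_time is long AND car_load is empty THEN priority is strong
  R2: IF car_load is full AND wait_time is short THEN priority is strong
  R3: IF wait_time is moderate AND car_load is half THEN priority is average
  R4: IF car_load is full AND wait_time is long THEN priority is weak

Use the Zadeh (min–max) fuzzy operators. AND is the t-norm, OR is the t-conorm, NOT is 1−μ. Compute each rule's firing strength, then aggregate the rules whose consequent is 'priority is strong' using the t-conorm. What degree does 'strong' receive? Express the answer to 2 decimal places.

R1: long=0.49, empty=0.48; AND[min(a, b)] → w = 0.48
R2: full=0.66, short=0.24; AND[min(a, b)] → w = 0.24
R3: moderate=0.78, half=0.45; AND[min(a, b)] → w = 0.45
R4: full=0.66, long=0.49; AND[min(a, b)] → w = 0.49
Rules with consequent 'strong': {R1, R2} → strengths 0.48, 0.24
Aggregate via t-conorm [max(a, b)]: 0.48

0.48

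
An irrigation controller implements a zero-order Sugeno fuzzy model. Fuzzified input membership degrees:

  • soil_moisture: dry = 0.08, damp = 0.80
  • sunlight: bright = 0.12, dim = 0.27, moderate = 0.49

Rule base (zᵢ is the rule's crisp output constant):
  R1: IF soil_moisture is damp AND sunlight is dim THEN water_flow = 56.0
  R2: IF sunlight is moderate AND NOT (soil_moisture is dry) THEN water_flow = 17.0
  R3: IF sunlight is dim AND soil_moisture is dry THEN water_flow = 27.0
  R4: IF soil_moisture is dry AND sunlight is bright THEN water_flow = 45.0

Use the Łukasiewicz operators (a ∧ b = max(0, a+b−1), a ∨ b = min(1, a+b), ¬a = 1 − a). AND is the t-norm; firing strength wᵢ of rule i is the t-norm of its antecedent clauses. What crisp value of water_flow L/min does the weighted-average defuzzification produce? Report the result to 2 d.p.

22.69

R1 (z=56.0): damp=0.80, dim=0.27; AND[max(0, a+b−1)] → w = 0.07
R2 (z=17.0): moderate=0.49, ¬dry=1−0.08=0.92; AND[max(0, a+b−1)] → w = 0.41
R3 (z=27.0): dim=0.27, dry=0.08; AND[max(0, a+b−1)] → w = 0.00
R4 (z=45.0): dry=0.08, bright=0.12; AND[max(0, a+b−1)] → w = 0.00
Weighted average = (0.07·56.0 + 0.41·17.0 + 0.00·27.0 + 0.00·45.0) / (0.07 + 0.41 + 0.00 + 0.00)
  = 10.8900 / 0.4800 = 22.69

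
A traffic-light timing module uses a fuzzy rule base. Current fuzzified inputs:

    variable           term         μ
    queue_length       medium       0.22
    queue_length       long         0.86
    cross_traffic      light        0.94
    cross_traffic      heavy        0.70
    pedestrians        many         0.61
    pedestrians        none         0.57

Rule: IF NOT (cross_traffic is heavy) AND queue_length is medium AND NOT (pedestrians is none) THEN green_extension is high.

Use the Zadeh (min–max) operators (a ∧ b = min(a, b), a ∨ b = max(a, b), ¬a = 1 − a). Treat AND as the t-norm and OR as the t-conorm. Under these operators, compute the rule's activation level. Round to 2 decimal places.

firing strength: ¬heavy=1−0.70=0.30, medium=0.22, ¬none=1−0.57=0.43; AND[min(a, b)] → w = 0.22

0.22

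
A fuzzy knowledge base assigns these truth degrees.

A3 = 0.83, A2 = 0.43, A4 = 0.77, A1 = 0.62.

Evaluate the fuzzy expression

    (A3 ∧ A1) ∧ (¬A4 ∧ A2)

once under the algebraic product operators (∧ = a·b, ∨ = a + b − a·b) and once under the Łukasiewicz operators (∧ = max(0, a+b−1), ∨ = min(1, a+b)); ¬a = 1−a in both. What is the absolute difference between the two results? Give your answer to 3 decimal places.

0.051

Under algebraic product:
  A3 ∧ A1 = a·b on (0.8300, 0.6200) = 0.5146
  ¬A4 = 1 − 0.7700 = 0.2300
  ¬A4 ∧ A2 = a·b on (0.2300, 0.4300) = 0.0989
  (A3 ∧ A1) ∧ (¬A4 ∧ A2) = a·b on (0.5146, 0.0989) = 0.0509
  → value = 0.0509
Under Łukasiewicz:
  A3 ∧ A1 = max(0, a+b−1) on (0.83, 0.62) = 0.45
  ¬A4 = 1 − 0.77 = 0.23
  ¬A4 ∧ A2 = max(0, a+b−1) on (0.23, 0.43) = 0.00
  (A3 ∧ A1) ∧ (¬A4 ∧ A2) = max(0, a+b−1) on (0.45, 0.00) = 0.00
  → value = 0.0000
|0.0509 − 0.0000| = 0.051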